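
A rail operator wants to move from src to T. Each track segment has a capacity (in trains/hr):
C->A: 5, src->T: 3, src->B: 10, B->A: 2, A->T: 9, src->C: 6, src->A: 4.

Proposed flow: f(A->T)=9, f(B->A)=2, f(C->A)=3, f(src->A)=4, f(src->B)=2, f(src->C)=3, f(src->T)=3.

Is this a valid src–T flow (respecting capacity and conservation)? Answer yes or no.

Yes

Every edge has 0 ≤ f(e) ≤ cap(e).
At each intermediate node, inflow equals outflow.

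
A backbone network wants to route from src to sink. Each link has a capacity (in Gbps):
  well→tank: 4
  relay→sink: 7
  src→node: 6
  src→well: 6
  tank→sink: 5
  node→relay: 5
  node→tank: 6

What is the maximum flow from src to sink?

10

Augment src→node→relay→sink: bottleneck 5. Total 5.
Augment src→node→tank→sink: bottleneck 1. Total 6.
Augment src→well→tank→sink: bottleneck 4. Total 10.
No augmenting path remains in the residual graph.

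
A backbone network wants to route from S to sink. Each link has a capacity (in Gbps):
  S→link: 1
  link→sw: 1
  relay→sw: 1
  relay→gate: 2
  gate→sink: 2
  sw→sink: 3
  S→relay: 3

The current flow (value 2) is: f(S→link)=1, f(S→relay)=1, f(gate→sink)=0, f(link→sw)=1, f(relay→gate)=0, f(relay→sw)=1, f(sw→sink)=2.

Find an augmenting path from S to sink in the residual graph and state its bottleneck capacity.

S→relay→gate→sink, bottleneck 2

Residual along S→relay→gate→sink: S→relay: 2, relay→gate: 2, gate→sink: 2.
Bottleneck = min = 2.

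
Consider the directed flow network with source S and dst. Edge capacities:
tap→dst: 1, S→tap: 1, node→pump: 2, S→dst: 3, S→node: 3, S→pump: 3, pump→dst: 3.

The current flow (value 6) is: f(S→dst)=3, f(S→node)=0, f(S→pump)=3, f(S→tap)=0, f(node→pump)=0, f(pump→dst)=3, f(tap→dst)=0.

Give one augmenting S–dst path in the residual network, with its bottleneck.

Residual along S→tap→dst: S→tap: 1, tap→dst: 1.
Bottleneck = min = 1.

S→tap→dst, bottleneck 1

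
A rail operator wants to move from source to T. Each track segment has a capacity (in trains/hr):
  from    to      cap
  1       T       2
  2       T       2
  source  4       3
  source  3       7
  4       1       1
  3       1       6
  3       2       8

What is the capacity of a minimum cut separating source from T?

4

Max flow = 4 (via 2 augmenting paths).
In the residual at optimum, the set reachable from source is {1, 2, 3, 4, source}.
Cut edges: 2→T (cap 2), 1→T (cap 2). Sum = 4.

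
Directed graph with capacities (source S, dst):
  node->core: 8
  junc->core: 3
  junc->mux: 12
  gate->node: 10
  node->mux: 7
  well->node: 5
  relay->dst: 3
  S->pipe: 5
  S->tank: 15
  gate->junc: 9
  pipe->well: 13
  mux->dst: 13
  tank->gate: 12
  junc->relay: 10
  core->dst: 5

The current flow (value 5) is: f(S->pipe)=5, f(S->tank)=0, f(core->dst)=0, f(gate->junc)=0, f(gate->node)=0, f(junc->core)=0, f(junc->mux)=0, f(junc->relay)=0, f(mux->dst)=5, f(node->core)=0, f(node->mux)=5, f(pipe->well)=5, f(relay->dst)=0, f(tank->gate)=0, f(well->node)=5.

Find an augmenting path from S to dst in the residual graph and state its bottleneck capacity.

Residual along S->tank->gate->node->mux->dst: S->tank: 15, tank->gate: 12, gate->node: 10, node->mux: 2, mux->dst: 8.
Bottleneck = min = 2.

S->tank->gate->node->mux->dst, bottleneck 2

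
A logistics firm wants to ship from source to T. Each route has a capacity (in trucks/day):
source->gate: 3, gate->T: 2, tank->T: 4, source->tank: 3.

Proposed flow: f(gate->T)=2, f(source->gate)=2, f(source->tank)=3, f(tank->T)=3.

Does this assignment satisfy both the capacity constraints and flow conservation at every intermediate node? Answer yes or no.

Yes

Every edge has 0 ≤ f(e) ≤ cap(e).
At each intermediate node, inflow equals outflow.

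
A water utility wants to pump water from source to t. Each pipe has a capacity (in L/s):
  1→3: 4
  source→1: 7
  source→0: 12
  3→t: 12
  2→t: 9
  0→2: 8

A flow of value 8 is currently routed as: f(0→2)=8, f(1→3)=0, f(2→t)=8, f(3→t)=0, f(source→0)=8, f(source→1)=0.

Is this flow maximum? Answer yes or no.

No

Residual path source→1→3→t has bottleneck 4 > 0.
Pushing 4 along it raises the flow to 12, so the given flow is not maximum.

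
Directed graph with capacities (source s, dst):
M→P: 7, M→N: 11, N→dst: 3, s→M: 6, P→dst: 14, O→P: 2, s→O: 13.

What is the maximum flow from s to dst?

Augment s→O→P→dst: bottleneck 2. Total 2.
Augment s→M→P→dst: bottleneck 6. Total 8.
No augmenting path remains in the residual graph.

8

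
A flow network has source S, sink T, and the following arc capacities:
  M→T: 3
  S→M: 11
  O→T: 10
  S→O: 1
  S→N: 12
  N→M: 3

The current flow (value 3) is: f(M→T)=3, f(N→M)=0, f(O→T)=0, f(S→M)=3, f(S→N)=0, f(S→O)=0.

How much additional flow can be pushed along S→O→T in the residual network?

1

Residual capacities along the path: S→O: 1, O→T: 10.
Minimum is 1.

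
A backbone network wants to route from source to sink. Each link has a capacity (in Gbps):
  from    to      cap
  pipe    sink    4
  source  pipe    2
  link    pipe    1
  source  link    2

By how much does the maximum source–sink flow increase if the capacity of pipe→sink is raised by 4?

Original max flow = 3.
Edge pipe→sink does not cross the min cut (source side {link, source}), so extra capacity there cannot help.
New max flow = 3. Increase = 0.

0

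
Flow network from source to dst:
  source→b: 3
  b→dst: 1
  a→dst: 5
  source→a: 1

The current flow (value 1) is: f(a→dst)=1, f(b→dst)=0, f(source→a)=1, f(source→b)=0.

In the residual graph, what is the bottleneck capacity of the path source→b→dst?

1

Residual capacities along the path: source→b: 3, b→dst: 1.
Minimum is 1.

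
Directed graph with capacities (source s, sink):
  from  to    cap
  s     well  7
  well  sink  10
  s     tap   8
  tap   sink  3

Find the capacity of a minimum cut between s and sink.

10

Max flow = 10 (via 2 augmenting paths).
In the residual at optimum, the set reachable from s is {s, tap}.
Cut edges: s->well (cap 7), tap->sink (cap 3). Sum = 10.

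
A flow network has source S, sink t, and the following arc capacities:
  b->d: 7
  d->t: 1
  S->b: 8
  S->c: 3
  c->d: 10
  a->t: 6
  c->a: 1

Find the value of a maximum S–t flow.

2

Augment S->c->a->t: bottleneck 1. Total 1.
Augment S->c->d->t: bottleneck 1. Total 2.
No augmenting path remains in the residual graph.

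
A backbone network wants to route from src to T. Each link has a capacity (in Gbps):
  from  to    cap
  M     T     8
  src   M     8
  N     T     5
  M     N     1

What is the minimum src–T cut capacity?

Max flow = 8 (via 1 augmenting path).
In the residual at optimum, the set reachable from src is {src}.
Cut edges: src→M (cap 8). Sum = 8.

8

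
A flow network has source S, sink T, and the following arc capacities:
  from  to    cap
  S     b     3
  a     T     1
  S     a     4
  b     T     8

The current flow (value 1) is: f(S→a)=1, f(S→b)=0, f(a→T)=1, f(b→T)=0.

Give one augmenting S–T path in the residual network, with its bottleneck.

S→b→T, bottleneck 3

Residual along S→b→T: S→b: 3, b→T: 8.
Bottleneck = min = 3.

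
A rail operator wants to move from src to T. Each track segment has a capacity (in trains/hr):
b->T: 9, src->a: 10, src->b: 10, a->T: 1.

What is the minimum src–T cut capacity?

10

Max flow = 10 (via 2 augmenting paths).
In the residual at optimum, the set reachable from src is {a, b, src}.
Cut edges: a->T (cap 1), b->T (cap 9). Sum = 10.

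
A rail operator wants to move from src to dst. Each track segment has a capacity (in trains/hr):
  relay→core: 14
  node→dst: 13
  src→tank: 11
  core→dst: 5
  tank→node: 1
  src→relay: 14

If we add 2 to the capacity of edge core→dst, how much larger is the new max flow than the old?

2

Original max flow = 6.
After raising cap(core→dst), augmenting paths through that edge carry 2 more units.
New max flow = 8. Increase = 2.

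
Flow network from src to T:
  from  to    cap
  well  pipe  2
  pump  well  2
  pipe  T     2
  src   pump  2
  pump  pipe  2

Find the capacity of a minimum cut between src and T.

2

Max flow = 2 (via 1 augmenting path).
In the residual at optimum, the set reachable from src is {src}.
Cut edges: src→pump (cap 2). Sum = 2.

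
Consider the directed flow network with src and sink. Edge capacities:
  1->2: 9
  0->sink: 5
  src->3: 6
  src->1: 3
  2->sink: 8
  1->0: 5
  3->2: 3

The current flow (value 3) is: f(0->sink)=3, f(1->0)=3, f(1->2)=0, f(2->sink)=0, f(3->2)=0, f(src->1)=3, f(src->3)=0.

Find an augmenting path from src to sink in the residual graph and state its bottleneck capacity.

Residual along src->3->2->sink: src->3: 6, 3->2: 3, 2->sink: 8.
Bottleneck = min = 3.

src->3->2->sink, bottleneck 3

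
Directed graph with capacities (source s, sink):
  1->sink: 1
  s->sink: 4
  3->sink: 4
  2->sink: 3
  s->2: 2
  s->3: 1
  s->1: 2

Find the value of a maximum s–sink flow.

8

Augment s->sink: bottleneck 4. Total 4.
Augment s->1->sink: bottleneck 1. Total 5.
Augment s->3->sink: bottleneck 1. Total 6.
Augment s->2->sink: bottleneck 2. Total 8.
No augmenting path remains in the residual graph.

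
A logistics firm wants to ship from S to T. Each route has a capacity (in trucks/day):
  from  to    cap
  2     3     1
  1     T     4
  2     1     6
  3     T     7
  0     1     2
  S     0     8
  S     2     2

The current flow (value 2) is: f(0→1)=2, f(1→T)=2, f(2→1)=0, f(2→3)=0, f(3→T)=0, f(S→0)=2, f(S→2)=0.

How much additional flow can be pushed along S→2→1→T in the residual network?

Residual capacities along the path: S→2: 2, 2→1: 6, 1→T: 2.
Minimum is 2.

2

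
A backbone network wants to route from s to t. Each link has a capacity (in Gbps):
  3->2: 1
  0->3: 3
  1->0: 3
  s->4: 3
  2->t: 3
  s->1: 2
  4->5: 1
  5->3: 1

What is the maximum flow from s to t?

Augment s->1->0->3->2->t: bottleneck 1. Total 1.
No augmenting path remains in the residual graph.

1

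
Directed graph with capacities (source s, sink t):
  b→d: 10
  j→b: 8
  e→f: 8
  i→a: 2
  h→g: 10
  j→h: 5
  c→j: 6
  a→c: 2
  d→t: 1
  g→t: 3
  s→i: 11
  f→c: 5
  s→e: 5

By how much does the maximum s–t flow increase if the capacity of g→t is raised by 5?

2

Original max flow = 4.
After raising cap(g→t), augmenting paths through that edge carry 2 more units.
New max flow = 6. Increase = 2.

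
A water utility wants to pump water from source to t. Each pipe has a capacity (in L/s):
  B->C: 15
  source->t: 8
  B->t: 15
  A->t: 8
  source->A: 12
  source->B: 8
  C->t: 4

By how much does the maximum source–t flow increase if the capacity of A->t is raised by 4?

4

Original max flow = 24.
After raising cap(A->t), augmenting paths through that edge carry 4 more units.
New max flow = 28. Increase = 4.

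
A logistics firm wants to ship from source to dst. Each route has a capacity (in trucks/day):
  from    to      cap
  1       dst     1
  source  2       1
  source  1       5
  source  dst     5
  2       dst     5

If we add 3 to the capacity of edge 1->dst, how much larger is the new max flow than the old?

3

Original max flow = 7.
After raising cap(1->dst), augmenting paths through that edge carry 3 more units.
New max flow = 10. Increase = 3.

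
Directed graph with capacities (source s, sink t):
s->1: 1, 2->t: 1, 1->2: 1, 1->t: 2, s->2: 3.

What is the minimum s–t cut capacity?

2

Max flow = 2 (via 2 augmenting paths).
In the residual at optimum, the set reachable from s is {2, s}.
Cut edges: s->1 (cap 1), 2->t (cap 1). Sum = 2.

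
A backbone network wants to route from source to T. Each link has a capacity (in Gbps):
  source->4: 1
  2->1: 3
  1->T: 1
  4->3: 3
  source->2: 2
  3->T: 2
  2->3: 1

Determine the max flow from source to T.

3

Augment source->4->3->T: bottleneck 1. Total 1.
Augment source->2->3->T: bottleneck 1. Total 2.
Augment source->2->1->T: bottleneck 1. Total 3.
No augmenting path remains in the residual graph.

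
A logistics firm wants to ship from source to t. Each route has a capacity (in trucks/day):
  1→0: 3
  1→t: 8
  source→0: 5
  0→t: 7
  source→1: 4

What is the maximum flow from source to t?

Augment source→1→t: bottleneck 4. Total 4.
Augment source→0→t: bottleneck 5. Total 9.
No augmenting path remains in the residual graph.

9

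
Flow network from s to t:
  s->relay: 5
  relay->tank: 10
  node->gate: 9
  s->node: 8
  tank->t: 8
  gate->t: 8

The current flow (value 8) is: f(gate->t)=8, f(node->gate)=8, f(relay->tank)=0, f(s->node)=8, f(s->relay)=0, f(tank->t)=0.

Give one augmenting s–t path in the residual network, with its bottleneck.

Residual along s->relay->tank->t: s->relay: 5, relay->tank: 10, tank->t: 8.
Bottleneck = min = 5.

s->relay->tank->t, bottleneck 5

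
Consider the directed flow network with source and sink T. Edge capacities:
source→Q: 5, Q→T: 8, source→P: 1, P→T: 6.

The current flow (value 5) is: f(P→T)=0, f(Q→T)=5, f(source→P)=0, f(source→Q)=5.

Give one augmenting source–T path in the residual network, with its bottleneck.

Residual along source→P→T: source→P: 1, P→T: 6.
Bottleneck = min = 1.

source→P→T, bottleneck 1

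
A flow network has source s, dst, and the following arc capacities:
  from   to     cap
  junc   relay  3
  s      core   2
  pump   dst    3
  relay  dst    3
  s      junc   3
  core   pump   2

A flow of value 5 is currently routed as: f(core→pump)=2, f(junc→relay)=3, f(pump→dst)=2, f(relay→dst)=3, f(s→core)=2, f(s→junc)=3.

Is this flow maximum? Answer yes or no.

Yes

Residual reachable from s: {s}; dst is not reachable.
Saturated cut: s→junc, s→core with total capacity 5 = current flow value. Flow is maximum.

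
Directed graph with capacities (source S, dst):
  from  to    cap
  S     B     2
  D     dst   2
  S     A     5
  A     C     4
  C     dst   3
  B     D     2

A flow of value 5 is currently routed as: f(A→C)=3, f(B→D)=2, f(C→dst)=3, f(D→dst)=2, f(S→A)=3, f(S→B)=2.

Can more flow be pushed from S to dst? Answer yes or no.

Residual reachable from S: {A, C, S}; dst is not reachable.
Saturated cut: S→B, C→dst with total capacity 5 = current flow value. Flow is maximum.

No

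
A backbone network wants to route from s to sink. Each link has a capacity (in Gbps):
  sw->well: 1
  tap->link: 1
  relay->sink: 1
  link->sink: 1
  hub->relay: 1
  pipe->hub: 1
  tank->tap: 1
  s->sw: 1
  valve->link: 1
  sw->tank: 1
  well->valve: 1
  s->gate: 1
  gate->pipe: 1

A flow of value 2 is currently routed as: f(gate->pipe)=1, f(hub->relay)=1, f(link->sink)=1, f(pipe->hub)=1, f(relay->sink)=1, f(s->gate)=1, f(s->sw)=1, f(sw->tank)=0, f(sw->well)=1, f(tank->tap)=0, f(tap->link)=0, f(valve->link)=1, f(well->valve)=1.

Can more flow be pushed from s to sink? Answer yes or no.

Residual reachable from s: {s}; sink is not reachable.
Saturated cut: s->sw, s->gate with total capacity 2 = current flow value. Flow is maximum.

No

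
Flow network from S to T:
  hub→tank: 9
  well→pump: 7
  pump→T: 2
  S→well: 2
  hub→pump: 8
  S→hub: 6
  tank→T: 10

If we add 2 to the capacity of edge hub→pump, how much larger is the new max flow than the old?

Original max flow = 8.
Edge hub→pump does not cross the min cut (source side {S}), so extra capacity there cannot help.
New max flow = 8. Increase = 0.

0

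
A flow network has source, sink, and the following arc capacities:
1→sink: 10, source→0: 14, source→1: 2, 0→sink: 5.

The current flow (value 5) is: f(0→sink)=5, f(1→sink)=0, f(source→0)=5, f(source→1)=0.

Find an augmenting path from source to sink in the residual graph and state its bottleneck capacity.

Residual along source→1→sink: source→1: 2, 1→sink: 10.
Bottleneck = min = 2.

source→1→sink, bottleneck 2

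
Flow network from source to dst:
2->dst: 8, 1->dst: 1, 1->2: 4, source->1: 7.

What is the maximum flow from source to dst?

Augment source->1->dst: bottleneck 1. Total 1.
Augment source->1->2->dst: bottleneck 4. Total 5.
No augmenting path remains in the residual graph.

5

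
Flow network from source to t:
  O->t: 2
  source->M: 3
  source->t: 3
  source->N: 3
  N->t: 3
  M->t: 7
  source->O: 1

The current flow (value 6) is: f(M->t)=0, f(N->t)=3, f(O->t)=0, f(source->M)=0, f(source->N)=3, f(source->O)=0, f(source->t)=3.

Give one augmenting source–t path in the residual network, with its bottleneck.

Residual along source->O->t: source->O: 1, O->t: 2.
Bottleneck = min = 1.

source->O->t, bottleneck 1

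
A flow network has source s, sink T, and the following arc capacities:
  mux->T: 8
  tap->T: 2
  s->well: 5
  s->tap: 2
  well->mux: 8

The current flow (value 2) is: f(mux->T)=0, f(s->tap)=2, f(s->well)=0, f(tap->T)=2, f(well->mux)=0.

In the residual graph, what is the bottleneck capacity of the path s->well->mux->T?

5

Residual capacities along the path: s->well: 5, well->mux: 8, mux->T: 8.
Minimum is 5.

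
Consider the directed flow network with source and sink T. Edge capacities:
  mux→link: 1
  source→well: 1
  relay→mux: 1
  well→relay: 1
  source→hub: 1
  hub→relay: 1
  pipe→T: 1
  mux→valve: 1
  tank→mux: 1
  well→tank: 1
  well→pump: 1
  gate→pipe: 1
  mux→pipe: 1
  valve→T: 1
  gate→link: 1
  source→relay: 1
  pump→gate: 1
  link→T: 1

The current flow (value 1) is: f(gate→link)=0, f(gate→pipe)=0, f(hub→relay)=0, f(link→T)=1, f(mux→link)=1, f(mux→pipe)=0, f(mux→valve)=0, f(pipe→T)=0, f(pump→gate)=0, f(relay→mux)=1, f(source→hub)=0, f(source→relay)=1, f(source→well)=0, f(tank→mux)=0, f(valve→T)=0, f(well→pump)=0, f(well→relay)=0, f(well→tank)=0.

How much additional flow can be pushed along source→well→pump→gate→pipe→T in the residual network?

1

Residual capacities along the path: source→well: 1, well→pump: 1, pump→gate: 1, gate→pipe: 1, pipe→T: 1.
Minimum is 1.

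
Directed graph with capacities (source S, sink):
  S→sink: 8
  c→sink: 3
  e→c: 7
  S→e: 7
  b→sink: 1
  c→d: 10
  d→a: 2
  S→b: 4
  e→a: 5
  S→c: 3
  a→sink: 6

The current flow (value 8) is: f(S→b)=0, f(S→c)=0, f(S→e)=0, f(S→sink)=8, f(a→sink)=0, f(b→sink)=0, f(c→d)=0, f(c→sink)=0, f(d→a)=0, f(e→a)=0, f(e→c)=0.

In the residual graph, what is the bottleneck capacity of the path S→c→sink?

Residual capacities along the path: S→c: 3, c→sink: 3.
Minimum is 3.

3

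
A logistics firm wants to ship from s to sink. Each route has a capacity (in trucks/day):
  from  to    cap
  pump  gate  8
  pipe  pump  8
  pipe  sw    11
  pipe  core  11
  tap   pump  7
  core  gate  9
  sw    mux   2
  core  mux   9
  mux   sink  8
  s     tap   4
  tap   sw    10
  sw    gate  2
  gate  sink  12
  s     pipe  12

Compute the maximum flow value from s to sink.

Augment s->pipe->core->mux->sink: bottleneck 8. Total 8.
Augment s->pipe->core->gate->sink: bottleneck 3. Total 11.
Augment s->pipe->sw->gate->sink: bottleneck 1. Total 12.
Augment s->tap->sw->gate->sink: bottleneck 1. Total 13.
Augment s->tap->pump->gate->sink: bottleneck 3. Total 16.
No augmenting path remains in the residual graph.

16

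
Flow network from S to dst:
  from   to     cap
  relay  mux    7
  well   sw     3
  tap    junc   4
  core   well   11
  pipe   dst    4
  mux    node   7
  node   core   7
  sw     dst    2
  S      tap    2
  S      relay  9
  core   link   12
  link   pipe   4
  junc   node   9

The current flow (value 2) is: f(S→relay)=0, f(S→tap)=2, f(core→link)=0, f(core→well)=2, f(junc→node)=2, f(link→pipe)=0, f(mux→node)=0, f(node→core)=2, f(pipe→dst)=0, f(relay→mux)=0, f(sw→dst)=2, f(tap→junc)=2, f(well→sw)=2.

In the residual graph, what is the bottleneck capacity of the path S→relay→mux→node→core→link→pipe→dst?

4

Residual capacities along the path: S→relay: 9, relay→mux: 7, mux→node: 7, node→core: 5, core→link: 12, link→pipe: 4, pipe→dst: 4.
Minimum is 4.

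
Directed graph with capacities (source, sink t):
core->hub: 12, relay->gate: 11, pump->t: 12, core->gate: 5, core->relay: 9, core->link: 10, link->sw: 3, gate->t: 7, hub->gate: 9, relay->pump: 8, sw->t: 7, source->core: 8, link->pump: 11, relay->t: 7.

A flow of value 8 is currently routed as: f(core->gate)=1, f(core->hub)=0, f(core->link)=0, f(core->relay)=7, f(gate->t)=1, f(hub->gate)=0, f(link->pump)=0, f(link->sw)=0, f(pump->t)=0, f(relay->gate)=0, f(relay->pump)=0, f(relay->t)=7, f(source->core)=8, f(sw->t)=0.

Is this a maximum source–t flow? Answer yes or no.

Residual reachable from source: {source}; t is not reachable.
Saturated cut: source->core with total capacity 8 = current flow value. Flow is maximum.

Yes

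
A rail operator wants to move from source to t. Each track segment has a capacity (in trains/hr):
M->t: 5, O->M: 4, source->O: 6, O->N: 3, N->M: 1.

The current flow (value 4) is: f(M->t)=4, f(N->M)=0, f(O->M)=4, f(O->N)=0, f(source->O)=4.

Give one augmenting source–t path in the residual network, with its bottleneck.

Residual along source->O->N->M->t: source->O: 2, O->N: 3, N->M: 1, M->t: 1.
Bottleneck = min = 1.

source->O->N->M->t, bottleneck 1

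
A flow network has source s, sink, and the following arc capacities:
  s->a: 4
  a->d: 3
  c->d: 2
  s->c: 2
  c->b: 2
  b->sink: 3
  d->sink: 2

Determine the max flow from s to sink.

4

Augment s->a->d->sink: bottleneck 2. Total 2.
Augment s->c->b->sink: bottleneck 2. Total 4.
No augmenting path remains in the residual graph.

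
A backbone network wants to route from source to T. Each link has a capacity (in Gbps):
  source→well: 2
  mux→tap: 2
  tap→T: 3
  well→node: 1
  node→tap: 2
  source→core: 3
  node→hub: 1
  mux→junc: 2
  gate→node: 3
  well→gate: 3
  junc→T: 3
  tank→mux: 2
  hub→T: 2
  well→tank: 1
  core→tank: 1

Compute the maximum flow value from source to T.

3

Augment source→well→node→hub→T: bottleneck 1. Total 1.
Augment source→well→gate→node→tap→T: bottleneck 1. Total 2.
Augment source→core→tank→mux→tap→T: bottleneck 1. Total 3.
No augmenting path remains in the residual graph.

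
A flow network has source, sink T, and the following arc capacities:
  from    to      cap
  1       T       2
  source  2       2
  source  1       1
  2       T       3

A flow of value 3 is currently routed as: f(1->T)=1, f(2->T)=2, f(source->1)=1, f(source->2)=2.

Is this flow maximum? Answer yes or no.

Yes

Residual reachable from source: {source}; T is not reachable.
Saturated cut: source->2, source->1 with total capacity 3 = current flow value. Flow is maximum.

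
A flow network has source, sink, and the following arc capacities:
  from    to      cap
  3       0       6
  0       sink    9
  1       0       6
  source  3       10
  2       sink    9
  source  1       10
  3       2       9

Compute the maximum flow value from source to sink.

16

Augment source→3→2→sink: bottleneck 9. Total 9.
Augment source→3→0→sink: bottleneck 1. Total 10.
Augment source→1→0→sink: bottleneck 6. Total 16.
No augmenting path remains in the residual graph.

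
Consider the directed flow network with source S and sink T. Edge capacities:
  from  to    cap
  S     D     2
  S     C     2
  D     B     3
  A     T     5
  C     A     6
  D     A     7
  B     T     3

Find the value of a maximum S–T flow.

4

Augment S→C→A→T: bottleneck 2. Total 2.
Augment S→D→A→T: bottleneck 2. Total 4.
No augmenting path remains in the residual graph.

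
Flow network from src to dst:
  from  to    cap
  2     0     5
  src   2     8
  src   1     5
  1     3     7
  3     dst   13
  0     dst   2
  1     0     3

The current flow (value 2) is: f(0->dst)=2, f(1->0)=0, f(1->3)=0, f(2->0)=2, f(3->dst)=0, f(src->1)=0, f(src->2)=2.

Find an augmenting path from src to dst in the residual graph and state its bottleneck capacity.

Residual along src->1->3->dst: src->1: 5, 1->3: 7, 3->dst: 13.
Bottleneck = min = 5.

src->1->3->dst, bottleneck 5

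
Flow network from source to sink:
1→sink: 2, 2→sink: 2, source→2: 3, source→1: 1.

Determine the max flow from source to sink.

Augment source→2→sink: bottleneck 2. Total 2.
Augment source→1→sink: bottleneck 1. Total 3.
No augmenting path remains in the residual graph.

3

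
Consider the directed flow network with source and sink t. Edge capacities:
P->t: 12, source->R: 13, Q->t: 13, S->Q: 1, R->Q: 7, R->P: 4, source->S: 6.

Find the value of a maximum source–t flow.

12

Augment source->R->P->t: bottleneck 4. Total 4.
Augment source->R->Q->t: bottleneck 7. Total 11.
Augment source->S->Q->t: bottleneck 1. Total 12.
No augmenting path remains in the residual graph.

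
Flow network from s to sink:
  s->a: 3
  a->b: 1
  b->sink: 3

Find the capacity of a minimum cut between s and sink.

Max flow = 1 (via 1 augmenting path).
In the residual at optimum, the set reachable from s is {a, s}.
Cut edges: a->b (cap 1). Sum = 1.

1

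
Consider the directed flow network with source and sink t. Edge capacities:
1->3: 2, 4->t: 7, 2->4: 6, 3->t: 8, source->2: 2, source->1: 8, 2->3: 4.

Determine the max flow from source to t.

4

Augment source->1->3->t: bottleneck 2. Total 2.
Augment source->2->3->t: bottleneck 2. Total 4.
No augmenting path remains in the residual graph.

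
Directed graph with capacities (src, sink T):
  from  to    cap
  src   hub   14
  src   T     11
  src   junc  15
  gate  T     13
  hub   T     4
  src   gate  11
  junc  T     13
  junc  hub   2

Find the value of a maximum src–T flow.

Augment src→T: bottleneck 11. Total 11.
Augment src→gate→T: bottleneck 11. Total 22.
Augment src→junc→T: bottleneck 13. Total 35.
Augment src→hub→T: bottleneck 4. Total 39.
No augmenting path remains in the residual graph.

39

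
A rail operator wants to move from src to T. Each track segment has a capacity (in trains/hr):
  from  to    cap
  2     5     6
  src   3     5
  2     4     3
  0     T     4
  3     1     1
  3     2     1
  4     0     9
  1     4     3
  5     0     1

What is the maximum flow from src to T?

Augment src→3→1→4→0→T: bottleneck 1. Total 1.
Augment src→3→2→4→0→T: bottleneck 1. Total 2.
No augmenting path remains in the residual graph.

2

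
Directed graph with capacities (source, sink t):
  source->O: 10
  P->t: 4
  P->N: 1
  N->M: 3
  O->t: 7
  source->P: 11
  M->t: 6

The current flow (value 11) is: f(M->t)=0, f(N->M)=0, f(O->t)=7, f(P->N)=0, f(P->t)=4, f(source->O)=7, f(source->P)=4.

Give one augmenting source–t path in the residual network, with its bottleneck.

source->P->N->M->t, bottleneck 1

Residual along source->P->N->M->t: source->P: 7, P->N: 1, N->M: 3, M->t: 6.
Bottleneck = min = 1.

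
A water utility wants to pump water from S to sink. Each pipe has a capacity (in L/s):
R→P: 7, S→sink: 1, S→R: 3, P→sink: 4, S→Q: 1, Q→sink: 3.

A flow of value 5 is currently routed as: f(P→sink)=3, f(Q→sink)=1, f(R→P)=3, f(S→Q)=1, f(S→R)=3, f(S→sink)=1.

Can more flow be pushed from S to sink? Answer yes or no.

Residual reachable from S: {S}; sink is not reachable.
Saturated cut: S→R, S→Q, S→sink with total capacity 5 = current flow value. Flow is maximum.

No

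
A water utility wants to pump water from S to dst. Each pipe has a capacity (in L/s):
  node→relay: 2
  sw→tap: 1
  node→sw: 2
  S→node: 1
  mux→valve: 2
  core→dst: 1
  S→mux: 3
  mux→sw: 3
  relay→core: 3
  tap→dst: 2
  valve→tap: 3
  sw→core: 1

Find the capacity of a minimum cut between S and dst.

Max flow = 3 (via 2 augmenting paths).
In the residual at optimum, the set reachable from S is {S, core, mux, node, relay, sw, tap, valve}.
Cut edges: tap→dst (cap 2), core→dst (cap 1). Sum = 3.

3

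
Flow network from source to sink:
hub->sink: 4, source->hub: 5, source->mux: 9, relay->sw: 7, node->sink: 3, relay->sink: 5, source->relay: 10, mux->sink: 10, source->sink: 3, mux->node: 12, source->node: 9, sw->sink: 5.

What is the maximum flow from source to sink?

29

Augment source->sink: bottleneck 3. Total 3.
Augment source->relay->sink: bottleneck 5. Total 8.
Augment source->mux->sink: bottleneck 9. Total 17.
Augment source->node->sink: bottleneck 3. Total 20.
Augment source->hub->sink: bottleneck 4. Total 24.
Augment source->relay->sw->sink: bottleneck 5. Total 29.
No augmenting path remains in the residual graph.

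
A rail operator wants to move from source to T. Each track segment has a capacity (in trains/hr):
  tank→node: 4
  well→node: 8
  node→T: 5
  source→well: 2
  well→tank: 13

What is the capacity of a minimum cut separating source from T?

2

Max flow = 2 (via 1 augmenting path).
In the residual at optimum, the set reachable from source is {source}.
Cut edges: source→well (cap 2). Sum = 2.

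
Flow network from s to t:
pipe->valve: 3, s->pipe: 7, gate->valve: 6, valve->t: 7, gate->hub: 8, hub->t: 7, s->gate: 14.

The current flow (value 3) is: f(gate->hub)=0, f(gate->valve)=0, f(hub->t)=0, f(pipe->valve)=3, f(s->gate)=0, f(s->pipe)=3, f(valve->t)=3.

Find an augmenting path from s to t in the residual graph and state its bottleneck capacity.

Residual along s->gate->valve->t: s->gate: 14, gate->valve: 6, valve->t: 4.
Bottleneck = min = 4.

s->gate->valve->t, bottleneck 4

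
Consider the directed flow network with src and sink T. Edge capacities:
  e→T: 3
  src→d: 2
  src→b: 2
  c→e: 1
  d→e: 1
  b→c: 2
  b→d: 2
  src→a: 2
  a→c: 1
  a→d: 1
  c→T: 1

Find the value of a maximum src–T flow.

Augment src→a→c→T: bottleneck 1. Total 1.
Augment src→d→e→T: bottleneck 1. Total 2.
Augment src→b→c→e→T: bottleneck 1. Total 3.
No augmenting path remains in the residual graph.

3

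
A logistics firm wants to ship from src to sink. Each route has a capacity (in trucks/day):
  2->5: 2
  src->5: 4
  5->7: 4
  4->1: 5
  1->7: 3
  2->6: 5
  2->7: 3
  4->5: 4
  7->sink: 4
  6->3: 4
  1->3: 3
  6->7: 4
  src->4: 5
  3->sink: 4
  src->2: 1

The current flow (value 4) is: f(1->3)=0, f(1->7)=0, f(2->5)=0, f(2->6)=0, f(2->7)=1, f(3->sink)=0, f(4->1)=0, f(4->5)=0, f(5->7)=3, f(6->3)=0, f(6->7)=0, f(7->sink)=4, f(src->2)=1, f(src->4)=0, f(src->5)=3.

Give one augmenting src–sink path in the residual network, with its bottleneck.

Residual along src->4->1->3->sink: src->4: 5, 4->1: 5, 1->3: 3, 3->sink: 4.
Bottleneck = min = 3.

src->4->1->3->sink, bottleneck 3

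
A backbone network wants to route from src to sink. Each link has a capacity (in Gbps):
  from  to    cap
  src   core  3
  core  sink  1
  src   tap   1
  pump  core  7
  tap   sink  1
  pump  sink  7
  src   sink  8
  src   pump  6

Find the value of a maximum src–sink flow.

16

Augment src→sink: bottleneck 8. Total 8.
Augment src→pump→sink: bottleneck 6. Total 14.
Augment src→tap→sink: bottleneck 1. Total 15.
Augment src→core→sink: bottleneck 1. Total 16.
No augmenting path remains in the residual graph.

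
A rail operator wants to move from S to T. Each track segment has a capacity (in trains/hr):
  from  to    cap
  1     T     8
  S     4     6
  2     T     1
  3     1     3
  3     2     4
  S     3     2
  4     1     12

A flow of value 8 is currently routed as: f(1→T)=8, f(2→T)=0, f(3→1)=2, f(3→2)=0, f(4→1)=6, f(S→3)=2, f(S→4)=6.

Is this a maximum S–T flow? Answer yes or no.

Residual reachable from S: {S}; T is not reachable.
Saturated cut: S→4, S→3 with total capacity 8 = current flow value. Flow is maximum.

Yes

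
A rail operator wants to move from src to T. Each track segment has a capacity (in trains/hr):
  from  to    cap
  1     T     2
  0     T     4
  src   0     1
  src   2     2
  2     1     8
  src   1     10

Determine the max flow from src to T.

Augment src→0→T: bottleneck 1. Total 1.
Augment src→1→T: bottleneck 2. Total 3.
No augmenting path remains in the residual graph.

3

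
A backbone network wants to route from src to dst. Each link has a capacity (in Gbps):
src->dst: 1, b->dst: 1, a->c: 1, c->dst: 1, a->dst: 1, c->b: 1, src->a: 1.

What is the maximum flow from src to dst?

Augment src->dst: bottleneck 1. Total 1.
Augment src->a->dst: bottleneck 1. Total 2.
No augmenting path remains in the residual graph.

2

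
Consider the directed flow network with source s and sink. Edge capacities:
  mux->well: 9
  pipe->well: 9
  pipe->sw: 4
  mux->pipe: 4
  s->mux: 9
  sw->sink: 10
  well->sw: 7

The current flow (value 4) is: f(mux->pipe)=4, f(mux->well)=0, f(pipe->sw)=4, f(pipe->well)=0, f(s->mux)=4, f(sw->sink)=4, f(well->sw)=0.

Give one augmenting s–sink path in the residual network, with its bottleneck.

s->mux->well->sw->sink, bottleneck 5

Residual along s->mux->well->sw->sink: s->mux: 5, mux->well: 9, well->sw: 7, sw->sink: 6.
Bottleneck = min = 5.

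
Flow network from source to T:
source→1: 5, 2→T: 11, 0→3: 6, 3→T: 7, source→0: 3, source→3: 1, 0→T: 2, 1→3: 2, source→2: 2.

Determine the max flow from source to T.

Augment source→0→T: bottleneck 2. Total 2.
Augment source→2→T: bottleneck 2. Total 4.
Augment source→3→T: bottleneck 1. Total 5.
Augment source→0→3→T: bottleneck 1. Total 6.
Augment source→1→3→T: bottleneck 2. Total 8.
No augmenting path remains in the residual graph.

8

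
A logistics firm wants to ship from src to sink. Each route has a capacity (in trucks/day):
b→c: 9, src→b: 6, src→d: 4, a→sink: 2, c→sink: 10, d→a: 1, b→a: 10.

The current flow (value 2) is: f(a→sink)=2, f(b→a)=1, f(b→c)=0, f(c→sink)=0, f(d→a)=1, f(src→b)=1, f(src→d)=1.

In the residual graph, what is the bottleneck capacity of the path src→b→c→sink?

Residual capacities along the path: src→b: 5, b→c: 9, c→sink: 10.
Minimum is 5.

5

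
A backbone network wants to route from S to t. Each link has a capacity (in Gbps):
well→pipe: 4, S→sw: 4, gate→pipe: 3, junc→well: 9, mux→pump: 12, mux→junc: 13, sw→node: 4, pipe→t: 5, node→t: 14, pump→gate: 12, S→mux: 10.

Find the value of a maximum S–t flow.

Augment S→sw→node→t: bottleneck 4. Total 4.
Augment S→mux→junc→well→pipe→t: bottleneck 4. Total 8.
Augment S→mux→pump→gate→pipe→t: bottleneck 1. Total 9.
No augmenting path remains in the residual graph.

9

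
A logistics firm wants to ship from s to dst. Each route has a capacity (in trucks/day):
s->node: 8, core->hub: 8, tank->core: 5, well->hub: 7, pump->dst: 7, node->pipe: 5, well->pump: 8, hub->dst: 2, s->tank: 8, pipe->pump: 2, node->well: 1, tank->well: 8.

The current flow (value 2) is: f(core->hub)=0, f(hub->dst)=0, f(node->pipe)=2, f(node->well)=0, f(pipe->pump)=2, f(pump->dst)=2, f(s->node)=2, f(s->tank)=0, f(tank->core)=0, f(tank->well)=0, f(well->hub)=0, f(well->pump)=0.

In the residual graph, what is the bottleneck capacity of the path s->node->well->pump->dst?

Residual capacities along the path: s->node: 6, node->well: 1, well->pump: 8, pump->dst: 5.
Minimum is 1.

1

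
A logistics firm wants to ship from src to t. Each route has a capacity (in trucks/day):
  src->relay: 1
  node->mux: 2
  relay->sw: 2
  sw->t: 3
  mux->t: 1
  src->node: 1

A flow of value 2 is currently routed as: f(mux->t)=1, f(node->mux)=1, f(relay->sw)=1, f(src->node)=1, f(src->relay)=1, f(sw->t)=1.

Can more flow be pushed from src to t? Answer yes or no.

No

Residual reachable from src: {src}; t is not reachable.
Saturated cut: src->relay, src->node with total capacity 2 = current flow value. Flow is maximum.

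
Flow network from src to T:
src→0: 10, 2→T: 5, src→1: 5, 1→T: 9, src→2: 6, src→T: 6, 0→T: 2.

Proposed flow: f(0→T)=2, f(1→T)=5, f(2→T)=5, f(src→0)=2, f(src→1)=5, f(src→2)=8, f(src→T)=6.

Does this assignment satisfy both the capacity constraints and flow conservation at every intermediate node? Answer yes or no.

Capacity violated on src→2: flow 8 > capacity 6.

No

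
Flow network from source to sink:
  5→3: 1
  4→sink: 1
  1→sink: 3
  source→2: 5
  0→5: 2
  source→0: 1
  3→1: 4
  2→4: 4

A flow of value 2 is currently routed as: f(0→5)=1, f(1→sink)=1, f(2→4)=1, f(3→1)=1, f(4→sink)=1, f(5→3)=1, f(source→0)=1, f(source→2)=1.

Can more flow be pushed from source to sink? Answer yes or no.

No

Residual reachable from source: {2, 4, source}; sink is not reachable.
Saturated cut: source→0, 4→sink with total capacity 2 = current flow value. Flow is maximum.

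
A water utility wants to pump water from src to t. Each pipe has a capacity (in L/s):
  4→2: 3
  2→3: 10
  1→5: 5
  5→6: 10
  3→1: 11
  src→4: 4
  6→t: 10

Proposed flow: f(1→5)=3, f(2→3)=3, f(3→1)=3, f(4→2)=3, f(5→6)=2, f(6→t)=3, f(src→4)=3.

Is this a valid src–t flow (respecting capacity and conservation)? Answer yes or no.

No

Conservation fails at 5: inflow 3 ≠ outflow 2.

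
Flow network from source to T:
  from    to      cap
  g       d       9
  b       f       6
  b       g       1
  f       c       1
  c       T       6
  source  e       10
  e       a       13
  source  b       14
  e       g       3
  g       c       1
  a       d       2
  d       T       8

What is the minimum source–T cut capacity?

7

Max flow = 7 (via 4 augmenting paths).
In the residual at optimum, the set reachable from source is {a, b, e, f, source}.
Cut edges: b->g (cap 1), f->c (cap 1), e->g (cap 3), a->d (cap 2). Sum = 7.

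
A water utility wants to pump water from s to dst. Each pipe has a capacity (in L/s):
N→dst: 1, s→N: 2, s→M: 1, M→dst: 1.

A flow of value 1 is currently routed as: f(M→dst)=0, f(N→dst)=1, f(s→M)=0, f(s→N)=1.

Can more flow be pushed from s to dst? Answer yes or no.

Yes

Residual path s→M→dst has bottleneck 1 > 0.
Pushing 1 along it raises the flow to 2, so the given flow is not maximum.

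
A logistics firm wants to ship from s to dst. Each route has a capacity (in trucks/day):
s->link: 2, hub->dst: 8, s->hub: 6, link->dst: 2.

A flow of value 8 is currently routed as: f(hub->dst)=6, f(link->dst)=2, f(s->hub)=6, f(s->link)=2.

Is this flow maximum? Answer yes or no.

Yes

Residual reachable from s: {s}; dst is not reachable.
Saturated cut: s->link, s->hub with total capacity 8 = current flow value. Flow is maximum.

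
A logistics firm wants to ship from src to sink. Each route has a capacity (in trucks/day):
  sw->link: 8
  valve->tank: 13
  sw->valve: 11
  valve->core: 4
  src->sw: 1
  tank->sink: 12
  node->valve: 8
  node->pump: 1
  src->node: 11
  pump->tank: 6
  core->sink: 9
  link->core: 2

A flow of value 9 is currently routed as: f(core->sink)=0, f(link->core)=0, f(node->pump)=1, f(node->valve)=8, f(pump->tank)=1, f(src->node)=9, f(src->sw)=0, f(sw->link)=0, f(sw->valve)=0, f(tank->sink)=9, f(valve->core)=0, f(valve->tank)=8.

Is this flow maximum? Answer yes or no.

No

Residual path src->sw->valve->tank->sink has bottleneck 1 > 0.
Pushing 1 along it raises the flow to 10, so the given flow is not maximum.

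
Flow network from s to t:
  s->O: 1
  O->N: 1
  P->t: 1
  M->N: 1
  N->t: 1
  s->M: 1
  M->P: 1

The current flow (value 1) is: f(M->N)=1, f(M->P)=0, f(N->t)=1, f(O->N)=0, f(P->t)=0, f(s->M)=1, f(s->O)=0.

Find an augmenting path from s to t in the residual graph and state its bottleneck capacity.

Residual along s->O->N->M->P->t: s->O: 1, O->N: 1, N->M: 1 (reverse), M->P: 1, P->t: 1.
Bottleneck = min = 1.

s->O->N->M->P->t, bottleneck 1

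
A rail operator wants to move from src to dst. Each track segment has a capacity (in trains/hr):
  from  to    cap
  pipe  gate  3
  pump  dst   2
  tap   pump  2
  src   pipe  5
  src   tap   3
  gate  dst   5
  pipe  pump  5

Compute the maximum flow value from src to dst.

Augment src→pipe→pump→dst: bottleneck 2. Total 2.
Augment src→pipe→gate→dst: bottleneck 3. Total 5.
No augmenting path remains in the residual graph.

5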